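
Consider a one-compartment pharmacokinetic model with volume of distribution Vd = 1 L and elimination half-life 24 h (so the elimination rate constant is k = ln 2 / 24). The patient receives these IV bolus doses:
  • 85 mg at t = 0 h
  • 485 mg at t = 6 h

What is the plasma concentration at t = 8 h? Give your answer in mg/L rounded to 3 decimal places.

525.244 mg/L

k = ln 2 / 24 = 0.02888 per h
Dose 1 (85 mg at t=0 h): 85·exp(−0.02888·8) = 67.465 mg/L
Dose 2 (485 mg at t=6 h): 485·exp(−0.02888·2) = 457.779 mg/L
C(8) = 67.465 + 457.779 = 525.244 mg/L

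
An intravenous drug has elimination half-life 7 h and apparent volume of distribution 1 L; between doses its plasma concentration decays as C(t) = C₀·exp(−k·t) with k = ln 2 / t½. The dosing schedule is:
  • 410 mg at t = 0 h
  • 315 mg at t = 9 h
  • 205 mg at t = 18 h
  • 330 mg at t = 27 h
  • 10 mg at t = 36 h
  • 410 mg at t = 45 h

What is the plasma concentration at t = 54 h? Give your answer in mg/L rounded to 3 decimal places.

204.035 mg/L

k = ln 2 / 7 = 0.09902 per h
Dose 1 (410 mg at t=0 h): 410·exp(−0.09902·54) = 1.952 mg/L
Dose 2 (315 mg at t=9 h): 315·exp(−0.09902·45) = 3.657 mg/L
Dose 3 (205 mg at t=18 h): 205·exp(−0.09902·36) = 5.802 mg/L
Dose 4 (330 mg at t=27 h): 330·exp(−0.09902·27) = 22.772 mg/L
Dose 5 (10 mg at t=36 h): 10·exp(−0.09902·18) = 1.682 mg/L
Dose 6 (410 mg at t=45 h): 410·exp(−0.09902·9) = 168.169 mg/L
C(54) = 1.952 + 3.657 + 5.802 + 22.772 + 1.682 + 168.169 = 204.035 mg/L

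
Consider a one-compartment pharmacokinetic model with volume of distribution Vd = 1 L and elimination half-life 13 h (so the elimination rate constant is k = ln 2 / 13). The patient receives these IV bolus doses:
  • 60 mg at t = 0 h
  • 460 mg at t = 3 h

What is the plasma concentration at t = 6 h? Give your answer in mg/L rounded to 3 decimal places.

k = ln 2 / 13 = 0.05332 per h
Dose 1 (60 mg at t=0 h): 60·exp(−0.05332·6) = 43.573 mg/L
Dose 2 (460 mg at t=3 h): 460·exp(−0.05332·3) = 392.003 mg/L
C(6) = 43.573 + 392.003 = 435.576 mg/L

435.576 mg/L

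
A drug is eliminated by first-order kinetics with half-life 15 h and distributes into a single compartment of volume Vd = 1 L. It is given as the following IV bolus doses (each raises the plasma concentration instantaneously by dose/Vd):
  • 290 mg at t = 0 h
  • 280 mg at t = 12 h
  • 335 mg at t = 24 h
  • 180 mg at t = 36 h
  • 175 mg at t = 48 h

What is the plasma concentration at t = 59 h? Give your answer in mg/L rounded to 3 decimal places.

284.816 mg/L

k = ln 2 / 15 = 0.04621 per h
Dose 1 (290 mg at t=0 h): 290·exp(−0.04621·59) = 18.982 mg/L
Dose 2 (280 mg at t=12 h): 280·exp(−0.04621·47) = 31.910 mg/L
Dose 3 (335 mg at t=24 h): 335·exp(−0.04621·35) = 66.472 mg/L
Dose 4 (180 mg at t=36 h): 180·exp(−0.04621·23) = 62.186 mg/L
Dose 5 (175 mg at t=48 h): 175·exp(−0.04621·11) = 105.265 mg/L
C(59) = 18.982 + 31.910 + 66.472 + 62.186 + 105.265 = 284.816 mg/L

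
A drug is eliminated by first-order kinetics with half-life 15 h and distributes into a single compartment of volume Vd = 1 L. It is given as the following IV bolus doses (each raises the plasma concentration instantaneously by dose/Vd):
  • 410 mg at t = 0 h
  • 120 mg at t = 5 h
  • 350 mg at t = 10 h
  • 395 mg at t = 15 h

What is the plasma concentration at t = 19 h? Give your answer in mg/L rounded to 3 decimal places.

792.494 mg/L

k = ln 2 / 15 = 0.04621 per h
Dose 1 (410 mg at t=0 h): 410·exp(−0.04621·19) = 170.404 mg/L
Dose 2 (120 mg at t=5 h): 120·exp(−0.04621·14) = 62.838 mg/L
Dose 3 (350 mg at t=10 h): 350·exp(−0.04621·9) = 230.914 mg/L
Dose 4 (395 mg at t=15 h): 395·exp(−0.04621·4) = 328.339 mg/L
C(19) = 170.404 + 62.838 + 230.914 + 328.339 = 792.494 mg/L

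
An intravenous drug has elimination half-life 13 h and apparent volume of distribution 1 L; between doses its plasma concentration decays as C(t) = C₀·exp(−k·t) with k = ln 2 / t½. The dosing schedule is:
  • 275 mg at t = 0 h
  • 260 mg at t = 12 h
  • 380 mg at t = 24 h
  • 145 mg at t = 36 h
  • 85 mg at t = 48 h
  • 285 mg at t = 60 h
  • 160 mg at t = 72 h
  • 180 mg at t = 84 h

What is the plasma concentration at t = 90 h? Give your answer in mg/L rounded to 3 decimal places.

284.349 mg/L

k = ln 2 / 13 = 0.05332 per h
Dose 1 (275 mg at t=0 h): 275·exp(−0.05332·90) = 2.266 mg/L
Dose 2 (260 mg at t=12 h): 260·exp(−0.05332·78) = 4.063 mg/L
Dose 3 (380 mg at t=24 h): 380·exp(−0.05332·66) = 11.258 mg/L
Dose 4 (145 mg at t=36 h): 145·exp(−0.05332·54) = 8.146 mg/L
Dose 5 (85 mg at t=48 h): 85·exp(−0.05332·42) = 9.054 mg/L
Dose 6 (285 mg at t=60 h): 285·exp(−0.05332·30) = 57.565 mg/L
Dose 7 (160 mg at t=72 h): 160·exp(−0.05332·18) = 61.279 mg/L
Dose 8 (180 mg at t=84 h): 180·exp(−0.05332·6) = 130.718 mg/L
C(90) = 2.266 + 4.063 + 11.258 + 8.146 + 9.054 + 57.565 + 61.279 + 130.718 = 284.349 mg/L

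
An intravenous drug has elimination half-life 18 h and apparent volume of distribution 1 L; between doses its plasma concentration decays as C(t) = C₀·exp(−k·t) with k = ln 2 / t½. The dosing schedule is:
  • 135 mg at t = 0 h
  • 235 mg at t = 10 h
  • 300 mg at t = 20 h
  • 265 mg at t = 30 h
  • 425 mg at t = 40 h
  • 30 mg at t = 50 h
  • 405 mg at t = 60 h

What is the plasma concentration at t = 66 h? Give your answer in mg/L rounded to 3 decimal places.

648.917 mg/L

k = ln 2 / 18 = 0.03851 per h
Dose 1 (135 mg at t=0 h): 135·exp(−0.03851·66) = 10.631 mg/L
Dose 2 (235 mg at t=10 h): 235·exp(−0.03851·56) = 27.198 mg/L
Dose 3 (300 mg at t=20 h): 300·exp(−0.03851·46) = 51.030 mg/L
Dose 4 (265 mg at t=30 h): 265·exp(−0.03851·36) = 66.250 mg/L
Dose 5 (425 mg at t=40 h): 425·exp(−0.03851·26) = 156.159 mg/L
Dose 6 (30 mg at t=50 h): 30·exp(−0.03851·16) = 16.201 mg/L
Dose 7 (405 mg at t=60 h): 405·exp(−0.03851·6) = 321.449 mg/L
C(66) = 10.631 + 27.198 + 51.030 + 66.250 + 156.159 + 16.201 + 321.449 = 648.917 mg/L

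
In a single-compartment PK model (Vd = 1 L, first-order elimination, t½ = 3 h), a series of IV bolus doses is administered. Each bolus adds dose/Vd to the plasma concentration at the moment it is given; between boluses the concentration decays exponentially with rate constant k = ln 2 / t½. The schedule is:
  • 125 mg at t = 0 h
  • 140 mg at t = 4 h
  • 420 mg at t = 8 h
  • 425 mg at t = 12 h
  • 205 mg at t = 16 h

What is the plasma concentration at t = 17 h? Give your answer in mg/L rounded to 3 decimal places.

358.481 mg/L

k = ln 2 / 3 = 0.23105 per h
Dose 1 (125 mg at t=0 h): 125·exp(−0.23105·17) = 2.461 mg/L
Dose 2 (140 mg at t=4 h): 140·exp(−0.23105·13) = 6.945 mg/L
Dose 3 (420 mg at t=8 h): 420·exp(−0.23105·9) = 52.500 mg/L
Dose 4 (425 mg at t=12 h): 425·exp(−0.23105·5) = 133.867 mg/L
Dose 5 (205 mg at t=16 h): 205·exp(−0.23105·1) = 162.709 mg/L
C(17) = 2.461 + 6.945 + 52.500 + 133.867 + 162.709 = 358.481 mg/L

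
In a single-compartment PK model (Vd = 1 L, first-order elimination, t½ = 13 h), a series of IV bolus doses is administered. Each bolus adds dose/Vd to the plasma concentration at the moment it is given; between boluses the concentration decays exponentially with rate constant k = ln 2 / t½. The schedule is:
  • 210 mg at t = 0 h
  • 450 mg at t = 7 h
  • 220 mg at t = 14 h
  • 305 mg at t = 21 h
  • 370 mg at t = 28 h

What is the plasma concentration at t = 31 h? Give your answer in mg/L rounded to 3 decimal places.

748.506 mg/L

k = ln 2 / 13 = 0.05332 per h
Dose 1 (210 mg at t=0 h): 210·exp(−0.05332·31) = 40.214 mg/L
Dose 2 (450 mg at t=7 h): 450·exp(−0.05332·24) = 125.160 mg/L
Dose 3 (220 mg at t=14 h): 220·exp(−0.05332·17) = 88.873 mg/L
Dose 4 (305 mg at t=21 h): 305·exp(−0.05332·10) = 178.953 mg/L
Dose 5 (370 mg at t=28 h): 370·exp(−0.05332·3) = 315.307 mg/L
C(31) = 40.214 + 125.160 + 88.873 + 178.953 + 315.307 = 748.506 mg/L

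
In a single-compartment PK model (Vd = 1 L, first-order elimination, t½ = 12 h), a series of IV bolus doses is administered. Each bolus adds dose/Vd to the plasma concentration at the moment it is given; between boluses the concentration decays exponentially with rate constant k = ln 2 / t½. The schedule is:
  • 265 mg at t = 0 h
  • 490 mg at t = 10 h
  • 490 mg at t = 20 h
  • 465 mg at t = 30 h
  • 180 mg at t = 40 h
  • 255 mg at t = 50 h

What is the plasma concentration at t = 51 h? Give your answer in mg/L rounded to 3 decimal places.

615.857 mg/L

k = ln 2 / 12 = 0.05776 per h
Dose 1 (265 mg at t=0 h): 265·exp(−0.05776·51) = 13.927 mg/L
Dose 2 (490 mg at t=10 h): 490·exp(−0.05776·41) = 45.886 mg/L
Dose 3 (490 mg at t=20 h): 490·exp(−0.05776·31) = 81.759 mg/L
Dose 4 (465 mg at t=30 h): 465·exp(−0.05776·21) = 138.245 mg/L
Dose 5 (180 mg at t=40 h): 180·exp(−0.05776·11) = 95.352 mg/L
Dose 6 (255 mg at t=50 h): 255·exp(−0.05776·1) = 240.688 mg/L
C(51) = 13.927 + 45.886 + 81.759 + 138.245 + 95.352 + 240.688 = 615.857 mg/L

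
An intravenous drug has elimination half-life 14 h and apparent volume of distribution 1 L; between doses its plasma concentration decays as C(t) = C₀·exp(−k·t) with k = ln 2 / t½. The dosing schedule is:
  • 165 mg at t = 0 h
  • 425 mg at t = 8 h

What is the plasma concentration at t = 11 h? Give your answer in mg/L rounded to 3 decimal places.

462.049 mg/L

k = ln 2 / 14 = 0.04951 per h
Dose 1 (165 mg at t=0 h): 165·exp(−0.04951·11) = 95.711 mg/L
Dose 2 (425 mg at t=8 h): 425·exp(−0.04951·3) = 366.338 mg/L
C(11) = 95.711 + 366.338 = 462.049 mg/L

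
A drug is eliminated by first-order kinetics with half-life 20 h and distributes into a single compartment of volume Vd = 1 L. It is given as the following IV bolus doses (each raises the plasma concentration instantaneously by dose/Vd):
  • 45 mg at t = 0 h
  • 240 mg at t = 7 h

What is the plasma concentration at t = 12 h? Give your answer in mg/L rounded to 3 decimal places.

k = ln 2 / 20 = 0.03466 per h
Dose 1 (45 mg at t=0 h): 45·exp(−0.03466·12) = 29.689 mg/L
Dose 2 (240 mg at t=7 h): 240·exp(−0.03466·5) = 201.815 mg/L
C(12) = 29.689 + 201.815 = 231.504 mg/L

231.504 mg/L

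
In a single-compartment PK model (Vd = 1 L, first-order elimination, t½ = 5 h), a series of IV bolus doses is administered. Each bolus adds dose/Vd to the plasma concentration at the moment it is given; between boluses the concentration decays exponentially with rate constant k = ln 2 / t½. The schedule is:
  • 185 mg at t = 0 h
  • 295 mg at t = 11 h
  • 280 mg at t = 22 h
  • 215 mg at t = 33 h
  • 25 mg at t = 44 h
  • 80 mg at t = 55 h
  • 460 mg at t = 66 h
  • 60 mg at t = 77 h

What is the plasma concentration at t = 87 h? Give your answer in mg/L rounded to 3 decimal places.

41.204 mg/L

k = ln 2 / 5 = 0.13863 per h
Dose 1 (185 mg at t=0 h): 185·exp(−0.13863·87) = 0.001 mg/L
Dose 2 (295 mg at t=11 h): 295·exp(−0.13863·76) = 0.008 mg/L
Dose 3 (280 mg at t=22 h): 280·exp(−0.13863·65) = 0.034 mg/L
Dose 4 (215 mg at t=33 h): 215·exp(−0.13863·54) = 0.121 mg/L
Dose 5 (25 mg at t=44 h): 25·exp(−0.13863·43) = 0.064 mg/L
Dose 6 (80 mg at t=55 h): 80·exp(−0.13863·32) = 0.947 mg/L
Dose 7 (460 mg at t=66 h): 460·exp(−0.13863·21) = 25.028 mg/L
Dose 8 (60 mg at t=77 h): 60·exp(−0.13863·10) = 15.000 mg/L
C(87) = 0.001 + 0.008 + 0.034 + 0.121 + 0.064 + 0.947 + 25.028 + 15.000 = 41.204 mg/L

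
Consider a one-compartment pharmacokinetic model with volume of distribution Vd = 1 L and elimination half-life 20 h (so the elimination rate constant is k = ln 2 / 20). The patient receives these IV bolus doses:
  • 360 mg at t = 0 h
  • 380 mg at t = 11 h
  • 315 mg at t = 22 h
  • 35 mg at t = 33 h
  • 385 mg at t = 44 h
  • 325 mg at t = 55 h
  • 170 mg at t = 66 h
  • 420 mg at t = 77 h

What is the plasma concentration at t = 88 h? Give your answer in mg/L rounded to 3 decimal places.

k = ln 2 / 20 = 0.03466 per h
Dose 1 (360 mg at t=0 h): 360·exp(−0.03466·88) = 17.052 mg/L
Dose 2 (380 mg at t=11 h): 380·exp(−0.03466·77) = 26.352 mg/L
Dose 3 (315 mg at t=22 h): 315·exp(−0.03466·66) = 31.982 mg/L
Dose 4 (35 mg at t=33 h): 35·exp(−0.03466·55) = 5.203 mg/L
Dose 5 (385 mg at t=44 h): 385·exp(−0.03466·44) = 83.790 mg/L
Dose 6 (325 mg at t=55 h): 325·exp(−0.03466·33) = 103.558 mg/L
Dose 7 (170 mg at t=66 h): 170·exp(−0.03466·22) = 79.308 mg/L
Dose 8 (420 mg at t=77 h): 420·exp(−0.03466·11) = 286.868 mg/L
C(88) = 17.052 + 26.352 + 31.982 + 5.203 + 83.790 + 103.558 + 79.308 + 286.868 = 634.114 mg/L

634.114 mg/L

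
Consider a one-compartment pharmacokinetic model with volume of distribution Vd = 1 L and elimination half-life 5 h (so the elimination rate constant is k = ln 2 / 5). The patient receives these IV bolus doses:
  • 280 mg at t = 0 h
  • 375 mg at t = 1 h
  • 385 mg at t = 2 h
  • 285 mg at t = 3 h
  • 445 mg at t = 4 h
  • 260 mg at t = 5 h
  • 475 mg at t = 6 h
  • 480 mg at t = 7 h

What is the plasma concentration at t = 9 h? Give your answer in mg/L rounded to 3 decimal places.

1523.040 mg/L

k = ln 2 / 5 = 0.13863 per h
Dose 1 (280 mg at t=0 h): 280·exp(−0.13863·9) = 80.409 mg/L
Dose 2 (375 mg at t=1 h): 375·exp(−0.13863·8) = 123.704 mg/L
Dose 3 (385 mg at t=2 h): 385·exp(−0.13863·7) = 145.888 mg/L
Dose 4 (285 mg at t=3 h): 285·exp(−0.13863·6) = 124.053 mg/L
Dose 5 (445 mg at t=4 h): 445·exp(−0.13863·5) = 222.500 mg/L
Dose 6 (260 mg at t=5 h): 260·exp(−0.13863·4) = 149.331 mg/L
Dose 7 (475 mg at t=6 h): 475·exp(−0.13863·3) = 313.383 mg/L
Dose 8 (480 mg at t=7 h): 480·exp(−0.13863·2) = 363.772 mg/L
C(9) = 80.409 + 123.704 + 145.888 + 124.053 + 222.500 + 149.331 + 313.383 + 363.772 = 1523.040 mg/L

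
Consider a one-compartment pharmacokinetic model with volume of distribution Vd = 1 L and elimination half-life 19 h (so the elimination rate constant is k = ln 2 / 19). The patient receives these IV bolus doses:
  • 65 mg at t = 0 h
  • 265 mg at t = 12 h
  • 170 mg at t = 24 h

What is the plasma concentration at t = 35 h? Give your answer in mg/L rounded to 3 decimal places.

246.446 mg/L

k = ln 2 / 19 = 0.03648 per h
Dose 1 (65 mg at t=0 h): 65·exp(−0.03648·35) = 18.129 mg/L
Dose 2 (265 mg at t=12 h): 265·exp(−0.03648·23) = 114.509 mg/L
Dose 3 (170 mg at t=24 h): 170·exp(−0.03648·11) = 113.807 mg/L
C(35) = 18.129 + 114.509 + 113.807 = 246.446 mg/L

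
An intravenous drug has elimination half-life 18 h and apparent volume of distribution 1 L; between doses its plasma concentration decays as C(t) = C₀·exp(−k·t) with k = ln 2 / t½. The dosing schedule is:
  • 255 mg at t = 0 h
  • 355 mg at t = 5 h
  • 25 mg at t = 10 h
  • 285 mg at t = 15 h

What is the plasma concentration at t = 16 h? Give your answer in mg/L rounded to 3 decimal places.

664.200 mg/L

k = ln 2 / 18 = 0.03851 per h
Dose 1 (255 mg at t=0 h): 255·exp(−0.03851·16) = 137.708 mg/L
Dose 2 (355 mg at t=5 h): 355·exp(−0.03851·11) = 232.416 mg/L
Dose 3 (25 mg at t=10 h): 25·exp(−0.03851·6) = 19.843 mg/L
Dose 4 (285 mg at t=15 h): 285·exp(−0.03851·1) = 274.234 mg/L
C(16) = 137.708 + 232.416 + 19.843 + 274.234 = 664.200 mg/L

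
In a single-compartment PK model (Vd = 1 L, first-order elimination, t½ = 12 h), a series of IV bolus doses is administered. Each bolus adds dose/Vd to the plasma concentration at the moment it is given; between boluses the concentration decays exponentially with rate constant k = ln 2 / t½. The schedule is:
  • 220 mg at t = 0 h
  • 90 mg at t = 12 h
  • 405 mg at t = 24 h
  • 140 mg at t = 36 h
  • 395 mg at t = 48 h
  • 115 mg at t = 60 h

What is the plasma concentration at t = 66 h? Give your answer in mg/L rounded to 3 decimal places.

k = ln 2 / 12 = 0.05776 per h
Dose 1 (220 mg at t=0 h): 220·exp(−0.05776·66) = 4.861 mg/L
Dose 2 (90 mg at t=12 h): 90·exp(−0.05776·54) = 3.977 mg/L
Dose 3 (405 mg at t=24 h): 405·exp(−0.05776·42) = 35.797 mg/L
Dose 4 (140 mg at t=36 h): 140·exp(−0.05776·30) = 24.749 mg/L
Dose 5 (395 mg at t=48 h): 395·exp(−0.05776·18) = 139.654 mg/L
Dose 6 (115 mg at t=60 h): 115·exp(−0.05776·6) = 81.317 mg/L
C(66) = 4.861 + 3.977 + 35.797 + 24.749 + 139.654 + 81.317 = 290.356 mg/L

290.356 mg/L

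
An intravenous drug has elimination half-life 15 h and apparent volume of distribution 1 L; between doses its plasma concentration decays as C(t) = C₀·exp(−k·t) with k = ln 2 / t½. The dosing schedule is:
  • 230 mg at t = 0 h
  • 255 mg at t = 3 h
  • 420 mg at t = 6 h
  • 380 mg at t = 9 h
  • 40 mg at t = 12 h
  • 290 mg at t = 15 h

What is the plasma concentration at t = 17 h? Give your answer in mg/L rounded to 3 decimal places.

k = ln 2 / 15 = 0.04621 per h
Dose 1 (230 mg at t=0 h): 230·exp(−0.04621·17) = 104.848 mg/L
Dose 2 (255 mg at t=3 h): 255·exp(−0.04621·14) = 133.530 mg/L
Dose 3 (420 mg at t=6 h): 420·exp(−0.04621·11) = 252.635 mg/L
Dose 4 (380 mg at t=9 h): 380·exp(−0.04621·8) = 262.563 mg/L
Dose 5 (40 mg at t=12 h): 40·exp(−0.04621·5) = 31.748 mg/L
Dose 6 (290 mg at t=15 h): 290·exp(−0.04621·2) = 264.400 mg/L
C(17) = 104.848 + 133.530 + 252.635 + 262.563 + 31.748 + 264.400 = 1049.724 mg/L

1049.724 mg/L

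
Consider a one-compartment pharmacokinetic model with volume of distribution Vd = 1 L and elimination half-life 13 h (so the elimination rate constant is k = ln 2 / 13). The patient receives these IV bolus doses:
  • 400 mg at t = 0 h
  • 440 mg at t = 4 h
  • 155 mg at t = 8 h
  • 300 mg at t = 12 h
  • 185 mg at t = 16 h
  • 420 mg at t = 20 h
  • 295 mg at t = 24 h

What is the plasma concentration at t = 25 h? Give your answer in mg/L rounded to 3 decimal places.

k = ln 2 / 13 = 0.05332 per h
Dose 1 (400 mg at t=0 h): 400·exp(−0.05332·25) = 105.477 mg/L
Dose 2 (440 mg at t=4 h): 440·exp(−0.05332·21) = 143.606 mg/L
Dose 3 (155 mg at t=8 h): 155·exp(−0.05332·17) = 62.615 mg/L
Dose 4 (300 mg at t=12 h): 300·exp(−0.05332·13) = 150.000 mg/L
Dose 5 (185 mg at t=16 h): 185·exp(−0.05332·9) = 114.490 mg/L
Dose 6 (420 mg at t=20 h): 420·exp(−0.05332·5) = 321.713 mg/L
Dose 7 (295 mg at t=24 h): 295·exp(−0.05332·1) = 279.683 mg/L
C(25) = 105.477 + 143.606 + 62.615 + 150.000 + 114.490 + 321.713 + 279.683 = 1177.583 mg/L

1177.583 mg/L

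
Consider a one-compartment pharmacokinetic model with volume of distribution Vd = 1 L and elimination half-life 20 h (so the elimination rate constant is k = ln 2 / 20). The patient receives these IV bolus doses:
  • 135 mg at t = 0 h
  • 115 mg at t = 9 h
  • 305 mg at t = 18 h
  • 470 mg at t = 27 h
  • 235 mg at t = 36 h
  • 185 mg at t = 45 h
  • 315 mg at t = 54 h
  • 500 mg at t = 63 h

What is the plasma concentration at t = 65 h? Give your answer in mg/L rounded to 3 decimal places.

k = ln 2 / 20 = 0.03466 per h
Dose 1 (135 mg at t=0 h): 135·exp(−0.03466·65) = 14.190 mg/L
Dose 2 (115 mg at t=9 h): 115·exp(−0.03466·56) = 16.513 mg/L
Dose 3 (305 mg at t=18 h): 305·exp(−0.03466·47) = 59.825 mg/L
Dose 4 (470 mg at t=27 h): 470·exp(−0.03466·38) = 125.933 mg/L
Dose 5 (235 mg at t=36 h): 235·exp(−0.03466·29) = 86.015 mg/L
Dose 6 (185 mg at t=45 h): 185·exp(−0.03466·20) = 92.500 mg/L
Dose 7 (315 mg at t=54 h): 315·exp(−0.03466·11) = 215.151 mg/L
Dose 8 (500 mg at t=63 h): 500·exp(−0.03466·2) = 466.516 mg/L
C(65) = 14.190 + 16.513 + 59.825 + 125.933 + 86.015 + 92.500 + 215.151 + 466.516 = 1076.643 mg/L

1076.643 mg/L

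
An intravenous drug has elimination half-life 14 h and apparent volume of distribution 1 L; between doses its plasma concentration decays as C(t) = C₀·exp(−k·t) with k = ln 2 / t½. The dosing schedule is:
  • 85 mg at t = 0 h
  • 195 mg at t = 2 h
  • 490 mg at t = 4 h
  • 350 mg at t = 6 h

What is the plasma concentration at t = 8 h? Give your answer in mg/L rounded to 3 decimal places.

921.053 mg/L

k = ln 2 / 14 = 0.04951 per h
Dose 1 (85 mg at t=0 h): 85·exp(−0.04951·8) = 57.201 mg/L
Dose 2 (195 mg at t=2 h): 195·exp(−0.04951·6) = 144.884 mg/L
Dose 3 (490 mg at t=4 h): 490·exp(−0.04951·4) = 401.964 mg/L
Dose 4 (350 mg at t=6 h): 350·exp(−0.04951·2) = 317.003 mg/L
C(8) = 57.201 + 144.884 + 401.964 + 317.003 = 921.053 mg/L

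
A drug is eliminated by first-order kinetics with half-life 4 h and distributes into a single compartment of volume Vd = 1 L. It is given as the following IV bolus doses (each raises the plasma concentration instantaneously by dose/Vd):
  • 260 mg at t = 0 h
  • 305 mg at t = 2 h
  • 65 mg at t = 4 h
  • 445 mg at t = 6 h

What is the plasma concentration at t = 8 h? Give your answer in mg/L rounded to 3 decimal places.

519.996 mg/L

k = ln 2 / 4 = 0.17329 per h
Dose 1 (260 mg at t=0 h): 260·exp(−0.17329·8) = 65.000 mg/L
Dose 2 (305 mg at t=2 h): 305·exp(−0.17329·6) = 107.834 mg/L
Dose 3 (65 mg at t=4 h): 65·exp(−0.17329·4) = 32.500 mg/L
Dose 4 (445 mg at t=6 h): 445·exp(−0.17329·2) = 314.663 mg/L
C(8) = 65.000 + 107.834 + 32.500 + 314.663 = 519.996 mg/L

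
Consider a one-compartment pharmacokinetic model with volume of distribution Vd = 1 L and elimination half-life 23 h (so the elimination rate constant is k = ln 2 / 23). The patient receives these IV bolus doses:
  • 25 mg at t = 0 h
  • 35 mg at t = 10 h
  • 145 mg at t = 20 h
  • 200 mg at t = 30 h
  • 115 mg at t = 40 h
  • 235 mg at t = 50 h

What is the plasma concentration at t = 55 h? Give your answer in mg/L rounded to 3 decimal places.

433.737 mg/L

k = ln 2 / 23 = 0.03014 per h
Dose 1 (25 mg at t=0 h): 25·exp(−0.03014·55) = 4.765 mg/L
Dose 2 (35 mg at t=10 h): 35·exp(−0.03014·45) = 9.018 mg/L
Dose 3 (145 mg at t=20 h): 145·exp(−0.03014·35) = 50.499 mg/L
Dose 4 (200 mg at t=30 h): 200·exp(−0.03014·25) = 94.151 mg/L
Dose 5 (115 mg at t=40 h): 115·exp(−0.03014·15) = 73.177 mg/L
Dose 6 (235 mg at t=50 h): 235·exp(−0.03014·5) = 202.128 mg/L
C(55) = 4.765 + 9.018 + 50.499 + 94.151 + 73.177 + 202.128 = 433.737 mg/L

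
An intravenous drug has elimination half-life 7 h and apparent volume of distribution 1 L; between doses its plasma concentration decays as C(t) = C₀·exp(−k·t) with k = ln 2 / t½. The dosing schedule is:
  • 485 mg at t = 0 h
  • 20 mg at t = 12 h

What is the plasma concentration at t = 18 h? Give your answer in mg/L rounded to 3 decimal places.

92.636 mg/L

k = ln 2 / 7 = 0.09902 per h
Dose 1 (485 mg at t=0 h): 485·exp(−0.09902·18) = 81.595 mg/L
Dose 2 (20 mg at t=12 h): 20·exp(−0.09902·6) = 11.041 mg/L
C(18) = 81.595 + 11.041 = 92.636 mg/L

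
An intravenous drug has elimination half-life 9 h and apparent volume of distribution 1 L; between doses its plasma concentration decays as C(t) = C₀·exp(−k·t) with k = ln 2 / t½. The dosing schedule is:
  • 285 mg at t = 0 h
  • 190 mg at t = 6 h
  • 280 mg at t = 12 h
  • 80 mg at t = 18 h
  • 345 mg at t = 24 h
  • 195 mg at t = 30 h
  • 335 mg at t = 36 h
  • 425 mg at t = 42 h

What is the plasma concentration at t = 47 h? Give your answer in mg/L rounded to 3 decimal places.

k = ln 2 / 9 = 0.07702 per h
Dose 1 (285 mg at t=0 h): 285·exp(−0.07702·47) = 7.635 mg/L
Dose 2 (190 mg at t=6 h): 190·exp(−0.07702·41) = 8.080 mg/L
Dose 3 (280 mg at t=12 h): 280·exp(−0.07702·35) = 18.901 mg/L
Dose 4 (80 mg at t=18 h): 80·exp(−0.07702·29) = 8.572 mg/L
Dose 5 (345 mg at t=24 h): 345·exp(−0.07702·23) = 58.684 mg/L
Dose 6 (195 mg at t=30 h): 195·exp(−0.07702·17) = 52.653 mg/L
Dose 7 (335 mg at t=36 h): 335·exp(−0.07702·11) = 143.588 mg/L
Dose 8 (425 mg at t=42 h): 425·exp(−0.07702·5) = 289.168 mg/L
C(47) = 7.635 + 8.080 + 18.901 + 8.572 + 58.684 + 52.653 + 143.588 + 289.168 = 587.281 mg/L

587.281 mg/L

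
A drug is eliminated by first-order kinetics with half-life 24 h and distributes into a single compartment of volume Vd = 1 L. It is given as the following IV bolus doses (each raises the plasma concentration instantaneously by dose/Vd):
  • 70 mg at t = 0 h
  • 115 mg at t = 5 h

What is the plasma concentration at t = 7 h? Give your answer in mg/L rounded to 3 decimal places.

k = ln 2 / 24 = 0.02888 per h
Dose 1 (70 mg at t=0 h): 70·exp(−0.02888·7) = 57.187 mg/L
Dose 2 (115 mg at t=5 h): 115·exp(−0.02888·2) = 108.546 mg/L
C(7) = 57.187 + 108.546 = 165.733 mg/L

165.733 mg/L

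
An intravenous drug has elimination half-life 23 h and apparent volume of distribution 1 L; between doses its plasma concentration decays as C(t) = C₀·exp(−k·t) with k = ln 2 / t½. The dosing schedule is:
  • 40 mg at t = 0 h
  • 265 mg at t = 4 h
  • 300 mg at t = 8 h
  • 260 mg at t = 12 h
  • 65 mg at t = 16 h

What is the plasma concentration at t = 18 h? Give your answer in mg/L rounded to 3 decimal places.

k = ln 2 / 23 = 0.03014 per h
Dose 1 (40 mg at t=0 h): 40·exp(−0.03014·18) = 23.253 mg/L
Dose 2 (265 mg at t=4 h): 265·exp(−0.03014·14) = 173.784 mg/L
Dose 3 (300 mg at t=8 h): 300·exp(−0.03014·10) = 221.942 mg/L
Dose 4 (260 mg at t=12 h): 260·exp(−0.03014·6) = 216.992 mg/L
Dose 5 (65 mg at t=16 h): 65·exp(−0.03014·2) = 61.198 mg/L
C(18) = 23.253 + 173.784 + 221.942 + 216.992 + 61.198 = 697.168 mg/L

697.168 mg/L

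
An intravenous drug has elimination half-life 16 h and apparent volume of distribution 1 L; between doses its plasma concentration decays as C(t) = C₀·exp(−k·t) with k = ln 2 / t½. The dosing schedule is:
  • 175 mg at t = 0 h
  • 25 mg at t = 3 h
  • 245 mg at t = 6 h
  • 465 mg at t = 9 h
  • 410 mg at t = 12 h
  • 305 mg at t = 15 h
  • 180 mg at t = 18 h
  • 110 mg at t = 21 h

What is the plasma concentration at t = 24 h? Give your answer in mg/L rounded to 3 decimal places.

1112.768 mg/L

k = ln 2 / 16 = 0.04332 per h
Dose 1 (175 mg at t=0 h): 175·exp(−0.04332·24) = 61.872 mg/L
Dose 2 (25 mg at t=3 h): 25·exp(−0.04332·21) = 10.066 mg/L
Dose 3 (245 mg at t=6 h): 245·exp(−0.04332·18) = 112.333 mg/L
Dose 4 (465 mg at t=9 h): 465·exp(−0.04332·15) = 242.794 mg/L
Dose 5 (410 mg at t=12 h): 410·exp(−0.04332·12) = 243.787 mg/L
Dose 6 (305 mg at t=15 h): 305·exp(−0.04332·9) = 206.524 mg/L
Dose 7 (180 mg at t=18 h): 180·exp(−0.04332·6) = 138.799 mg/L
Dose 8 (110 mg at t=21 h): 110·exp(−0.04332·3) = 96.594 mg/L
C(24) = 61.872 + 10.066 + 112.333 + 242.794 + 243.787 + 206.524 + 138.799 + 96.594 = 1112.768 mg/L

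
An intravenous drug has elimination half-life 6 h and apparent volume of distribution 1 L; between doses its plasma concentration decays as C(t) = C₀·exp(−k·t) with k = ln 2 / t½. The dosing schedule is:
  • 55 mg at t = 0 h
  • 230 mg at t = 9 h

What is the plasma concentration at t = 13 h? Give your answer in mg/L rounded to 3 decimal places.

157.141 mg/L

k = ln 2 / 6 = 0.11552 per h
Dose 1 (55 mg at t=0 h): 55·exp(−0.11552·13) = 12.250 mg/L
Dose 2 (230 mg at t=9 h): 230·exp(−0.11552·4) = 144.891 mg/L
C(13) = 12.250 + 144.891 = 157.141 mg/L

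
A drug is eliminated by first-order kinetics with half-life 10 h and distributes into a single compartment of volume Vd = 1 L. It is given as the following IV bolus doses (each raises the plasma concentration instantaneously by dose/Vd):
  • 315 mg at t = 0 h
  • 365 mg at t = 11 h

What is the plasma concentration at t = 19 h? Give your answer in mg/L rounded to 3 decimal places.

k = ln 2 / 10 = 0.06931 per h
Dose 1 (315 mg at t=0 h): 315·exp(−0.06931·19) = 84.402 mg/L
Dose 2 (365 mg at t=11 h): 365·exp(−0.06931·8) = 209.637 mg/L
C(19) = 84.402 + 209.637 = 294.040 mg/L

294.040 mg/L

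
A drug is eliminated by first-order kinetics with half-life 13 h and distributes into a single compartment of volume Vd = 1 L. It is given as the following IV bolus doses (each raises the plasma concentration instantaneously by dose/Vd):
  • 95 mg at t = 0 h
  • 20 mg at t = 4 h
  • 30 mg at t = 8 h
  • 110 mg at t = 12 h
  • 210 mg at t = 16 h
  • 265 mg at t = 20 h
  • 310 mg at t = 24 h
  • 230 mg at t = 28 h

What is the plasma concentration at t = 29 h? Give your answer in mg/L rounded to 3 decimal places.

804.252 mg/L

k = ln 2 / 13 = 0.05332 per h
Dose 1 (95 mg at t=0 h): 95·exp(−0.05332·29) = 20.239 mg/L
Dose 2 (20 mg at t=4 h): 20·exp(−0.05332·25) = 5.274 mg/L
Dose 3 (30 mg at t=8 h): 30·exp(−0.05332·21) = 9.791 mg/L
Dose 4 (110 mg at t=12 h): 110·exp(−0.05332·17) = 44.436 mg/L
Dose 5 (210 mg at t=16 h): 210·exp(−0.05332·13) = 105.000 mg/L
Dose 6 (265 mg at t=20 h): 265·exp(−0.05332·9) = 163.999 mg/L
Dose 7 (310 mg at t=24 h): 310·exp(−0.05332·5) = 237.455 mg/L
Dose 8 (230 mg at t=28 h): 230·exp(−0.05332·1) = 218.058 mg/L
C(29) = 20.239 + 5.274 + 9.791 + 44.436 + 105.000 + 163.999 + 237.455 + 218.058 = 804.252 mg/L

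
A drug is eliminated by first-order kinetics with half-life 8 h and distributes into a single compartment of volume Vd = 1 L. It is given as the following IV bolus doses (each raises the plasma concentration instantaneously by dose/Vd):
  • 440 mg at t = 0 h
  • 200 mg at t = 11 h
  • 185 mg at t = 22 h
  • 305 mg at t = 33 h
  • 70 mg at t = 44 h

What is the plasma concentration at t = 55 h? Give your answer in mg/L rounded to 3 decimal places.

91.098 mg/L

k = ln 2 / 8 = 0.08664 per h
Dose 1 (440 mg at t=0 h): 440·exp(−0.08664·55) = 3.749 mg/L
Dose 2 (200 mg at t=11 h): 200·exp(−0.08664·44) = 4.419 mg/L
Dose 3 (185 mg at t=22 h): 185·exp(−0.08664·33) = 10.603 mg/L
Dose 4 (305 mg at t=33 h): 305·exp(−0.08664·22) = 45.339 mg/L
Dose 5 (70 mg at t=44 h): 70·exp(−0.08664·11) = 26.989 mg/L
C(55) = 3.749 + 4.419 + 10.603 + 45.339 + 26.989 = 91.098 mg/L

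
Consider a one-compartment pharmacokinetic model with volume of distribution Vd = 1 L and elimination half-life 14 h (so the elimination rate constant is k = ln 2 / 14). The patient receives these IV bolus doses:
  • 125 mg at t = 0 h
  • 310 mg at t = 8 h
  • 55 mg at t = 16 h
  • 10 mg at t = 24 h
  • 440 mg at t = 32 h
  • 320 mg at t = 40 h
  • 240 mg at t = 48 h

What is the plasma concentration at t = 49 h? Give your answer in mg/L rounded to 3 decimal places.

k = ln 2 / 14 = 0.04951 per h
Dose 1 (125 mg at t=0 h): 125·exp(−0.04951·49) = 11.049 mg/L
Dose 2 (310 mg at t=8 h): 310·exp(−0.04951·41) = 40.717 mg/L
Dose 3 (55 mg at t=16 h): 55·exp(−0.04951·33) = 10.735 mg/L
Dose 4 (10 mg at t=24 h): 10·exp(−0.04951·25) = 2.900 mg/L
Dose 5 (440 mg at t=32 h): 440·exp(−0.04951·17) = 189.634 mg/L
Dose 6 (320 mg at t=40 h): 320·exp(−0.04951·9) = 204.942 mg/L
Dose 7 (240 mg at t=48 h): 240·exp(−0.04951·1) = 228.407 mg/L
C(49) = 11.049 + 40.717 + 10.735 + 2.900 + 189.634 + 204.942 + 228.407 = 688.383 mg/L

688.383 mg/L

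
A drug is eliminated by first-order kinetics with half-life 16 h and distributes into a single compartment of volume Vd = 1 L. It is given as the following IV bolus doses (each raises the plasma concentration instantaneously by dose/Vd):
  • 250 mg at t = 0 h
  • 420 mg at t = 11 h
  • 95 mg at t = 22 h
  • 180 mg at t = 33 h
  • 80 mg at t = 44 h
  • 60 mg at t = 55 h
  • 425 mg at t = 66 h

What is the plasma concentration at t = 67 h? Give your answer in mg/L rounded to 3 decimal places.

k = ln 2 / 16 = 0.04332 per h
Dose 1 (250 mg at t=0 h): 250·exp(−0.04332·67) = 13.721 mg/L
Dose 2 (420 mg at t=11 h): 420·exp(−0.04332·56) = 37.123 mg/L
Dose 3 (95 mg at t=22 h): 95·exp(−0.04332·45) = 13.523 mg/L
Dose 4 (180 mg at t=33 h): 180·exp(−0.04332·34) = 41.265 mg/L
Dose 5 (80 mg at t=44 h): 80·exp(−0.04332·23) = 29.537 mg/L
Dose 6 (60 mg at t=55 h): 60·exp(−0.04332·12) = 35.676 mg/L
Dose 7 (425 mg at t=66 h): 425·exp(−0.04332·1) = 406.981 mg/L
C(67) = 13.721 + 37.123 + 13.523 + 41.265 + 29.537 + 35.676 + 406.981 = 577.826 mg/L

577.826 mg/L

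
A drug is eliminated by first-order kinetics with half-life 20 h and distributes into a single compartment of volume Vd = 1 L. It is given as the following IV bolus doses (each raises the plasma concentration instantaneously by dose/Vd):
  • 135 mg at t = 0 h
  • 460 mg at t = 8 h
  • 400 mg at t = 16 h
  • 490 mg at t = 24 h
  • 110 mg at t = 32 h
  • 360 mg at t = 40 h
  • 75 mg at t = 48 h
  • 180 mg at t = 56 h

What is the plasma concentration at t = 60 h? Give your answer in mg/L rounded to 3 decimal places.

748.380 mg/L

k = ln 2 / 20 = 0.03466 per h
Dose 1 (135 mg at t=0 h): 135·exp(−0.03466·60) = 16.875 mg/L
Dose 2 (460 mg at t=8 h): 460·exp(−0.03466·52) = 75.872 mg/L
Dose 3 (400 mg at t=16 h): 400·exp(−0.03466·44) = 87.055 mg/L
Dose 4 (490 mg at t=24 h): 490·exp(−0.03466·36) = 140.716 mg/L
Dose 5 (110 mg at t=32 h): 110·exp(−0.03466·28) = 41.682 mg/L
Dose 6 (360 mg at t=40 h): 360·exp(−0.03466·20) = 180.000 mg/L
Dose 7 (75 mg at t=48 h): 75·exp(−0.03466·12) = 49.482 mg/L
Dose 8 (180 mg at t=56 h): 180·exp(−0.03466·4) = 156.699 mg/L
C(60) = 16.875 + 75.872 + 87.055 + 140.716 + 41.682 + 180.000 + 49.482 + 156.699 = 748.380 mg/L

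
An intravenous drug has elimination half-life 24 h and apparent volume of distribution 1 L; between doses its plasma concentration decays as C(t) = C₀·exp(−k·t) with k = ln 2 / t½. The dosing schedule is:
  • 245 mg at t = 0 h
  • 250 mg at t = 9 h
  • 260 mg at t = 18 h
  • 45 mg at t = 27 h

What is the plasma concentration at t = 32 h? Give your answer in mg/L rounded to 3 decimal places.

438.369 mg/L

k = ln 2 / 24 = 0.02888 per h
Dose 1 (245 mg at t=0 h): 245·exp(−0.02888·32) = 97.228 mg/L
Dose 2 (250 mg at t=9 h): 250·exp(−0.02888·23) = 128.663 mg/L
Dose 3 (260 mg at t=18 h): 260·exp(−0.02888·14) = 173.529 mg/L
Dose 4 (45 mg at t=27 h): 45·exp(−0.02888·5) = 38.949 mg/L
C(32) = 97.228 + 128.663 + 173.529 + 38.949 = 438.369 mg/L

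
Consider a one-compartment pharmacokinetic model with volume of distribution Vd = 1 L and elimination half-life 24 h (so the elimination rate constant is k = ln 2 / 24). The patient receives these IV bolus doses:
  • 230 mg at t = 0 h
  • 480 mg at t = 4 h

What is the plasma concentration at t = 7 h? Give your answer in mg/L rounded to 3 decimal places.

628.062 mg/L

k = ln 2 / 24 = 0.02888 per h
Dose 1 (230 mg at t=0 h): 230·exp(−0.02888·7) = 187.900 mg/L
Dose 2 (480 mg at t=4 h): 480·exp(−0.02888·3) = 440.162 mg/L
C(7) = 187.900 + 440.162 = 628.062 mg/L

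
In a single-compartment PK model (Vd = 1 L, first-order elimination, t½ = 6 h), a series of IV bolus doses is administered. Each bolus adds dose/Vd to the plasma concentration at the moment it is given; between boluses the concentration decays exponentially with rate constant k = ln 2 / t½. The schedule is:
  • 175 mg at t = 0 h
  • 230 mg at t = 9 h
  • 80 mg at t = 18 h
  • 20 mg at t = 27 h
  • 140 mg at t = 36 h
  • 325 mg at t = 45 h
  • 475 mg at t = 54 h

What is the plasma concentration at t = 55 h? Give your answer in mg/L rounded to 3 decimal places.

544.474 mg/L

k = ln 2 / 6 = 0.11552 per h
Dose 1 (175 mg at t=0 h): 175·exp(−0.11552·55) = 0.305 mg/L
Dose 2 (230 mg at t=9 h): 230·exp(−0.11552·46) = 1.132 mg/L
Dose 3 (80 mg at t=18 h): 80·exp(−0.11552·37) = 1.114 mg/L
Dose 4 (20 mg at t=27 h): 20·exp(−0.11552·28) = 0.787 mg/L
Dose 5 (140 mg at t=36 h): 140·exp(−0.11552·19) = 15.591 mg/L
Dose 6 (325 mg at t=45 h): 325·exp(−0.11552·10) = 102.369 mg/L
Dose 7 (475 mg at t=54 h): 475·exp(−0.11552·1) = 423.177 mg/L
C(55) = 0.305 + 1.132 + 1.114 + 0.787 + 15.591 + 102.369 + 423.177 = 544.474 mg/L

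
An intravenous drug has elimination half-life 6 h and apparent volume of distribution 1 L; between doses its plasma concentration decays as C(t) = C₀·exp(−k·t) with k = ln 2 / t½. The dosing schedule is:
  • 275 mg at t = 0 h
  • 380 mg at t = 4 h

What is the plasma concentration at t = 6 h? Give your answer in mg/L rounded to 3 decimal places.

k = ln 2 / 6 = 0.11552 per h
Dose 1 (275 mg at t=0 h): 275·exp(−0.11552·6) = 137.500 mg/L
Dose 2 (380 mg at t=4 h): 380·exp(−0.11552·2) = 301.606 mg/L
C(6) = 137.500 + 301.606 = 439.106 mg/L

439.106 mg/L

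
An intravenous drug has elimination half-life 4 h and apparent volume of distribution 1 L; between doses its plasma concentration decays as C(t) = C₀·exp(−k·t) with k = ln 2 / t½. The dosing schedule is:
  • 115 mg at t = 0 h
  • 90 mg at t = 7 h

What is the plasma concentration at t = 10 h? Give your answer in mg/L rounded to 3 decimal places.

73.844 mg/L

k = ln 2 / 4 = 0.17329 per h
Dose 1 (115 mg at t=0 h): 115·exp(−0.17329·10) = 20.329 mg/L
Dose 2 (90 mg at t=7 h): 90·exp(−0.17329·3) = 53.514 mg/L
C(10) = 20.329 + 53.514 = 73.844 mg/L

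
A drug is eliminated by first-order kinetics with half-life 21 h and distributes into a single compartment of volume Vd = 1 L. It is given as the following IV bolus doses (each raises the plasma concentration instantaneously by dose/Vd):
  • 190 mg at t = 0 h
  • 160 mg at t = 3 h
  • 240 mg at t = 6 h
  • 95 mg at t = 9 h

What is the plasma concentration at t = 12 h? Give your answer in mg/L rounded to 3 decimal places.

529.664 mg/L

k = ln 2 / 21 = 0.03301 per h
Dose 1 (190 mg at t=0 h): 190·exp(−0.03301·12) = 127.861 mg/L
Dose 2 (160 mg at t=3 h): 160·exp(−0.03301·9) = 118.880 mg/L
Dose 3 (240 mg at t=6 h): 240·exp(−0.03301·6) = 196.880 mg/L
Dose 4 (95 mg at t=9 h): 95·exp(−0.03301·3) = 86.044 mg/L
C(12) = 127.861 + 118.880 + 196.880 + 86.044 = 529.664 mg/L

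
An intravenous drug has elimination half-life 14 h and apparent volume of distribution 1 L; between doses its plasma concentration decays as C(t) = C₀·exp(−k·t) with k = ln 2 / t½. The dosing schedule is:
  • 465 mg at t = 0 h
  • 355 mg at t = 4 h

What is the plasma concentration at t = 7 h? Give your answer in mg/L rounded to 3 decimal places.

634.805 mg/L

k = ln 2 / 14 = 0.04951 per h
Dose 1 (465 mg at t=0 h): 465·exp(−0.04951·7) = 328.805 mg/L
Dose 2 (355 mg at t=4 h): 355·exp(−0.04951·3) = 306.000 mg/L
C(7) = 328.805 + 306.000 = 634.805 mg/L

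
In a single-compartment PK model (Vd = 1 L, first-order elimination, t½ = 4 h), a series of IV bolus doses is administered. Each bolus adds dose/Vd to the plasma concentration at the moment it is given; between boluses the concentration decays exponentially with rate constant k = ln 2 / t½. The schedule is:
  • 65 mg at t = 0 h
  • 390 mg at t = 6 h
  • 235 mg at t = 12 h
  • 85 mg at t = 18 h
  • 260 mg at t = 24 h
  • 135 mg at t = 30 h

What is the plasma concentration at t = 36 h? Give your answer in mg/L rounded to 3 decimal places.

k = ln 2 / 4 = 0.17329 per h
Dose 1 (65 mg at t=0 h): 65·exp(−0.17329·36) = 0.127 mg/L
Dose 2 (390 mg at t=6 h): 390·exp(−0.17329·30) = 2.154 mg/L
Dose 3 (235 mg at t=12 h): 235·exp(−0.17329·24) = 3.672 mg/L
Dose 4 (85 mg at t=18 h): 85·exp(−0.17329·18) = 3.757 mg/L
Dose 5 (260 mg at t=24 h): 260·exp(−0.17329·12) = 32.500 mg/L
Dose 6 (135 mg at t=30 h): 135·exp(−0.17329·6) = 47.730 mg/L
C(36) = 0.127 + 2.154 + 3.672 + 3.757 + 32.500 + 47.730 = 89.940 mg/L

89.940 mg/L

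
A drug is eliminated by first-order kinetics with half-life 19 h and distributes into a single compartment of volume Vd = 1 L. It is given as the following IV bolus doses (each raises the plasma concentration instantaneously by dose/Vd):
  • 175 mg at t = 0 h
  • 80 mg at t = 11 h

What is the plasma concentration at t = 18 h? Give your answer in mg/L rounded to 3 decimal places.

152.721 mg/L

k = ln 2 / 19 = 0.03648 per h
Dose 1 (175 mg at t=0 h): 175·exp(−0.03648·18) = 90.751 mg/L
Dose 2 (80 mg at t=11 h): 80·exp(−0.03648·7) = 61.970 mg/L
C(18) = 90.751 + 61.970 = 152.721 mg/L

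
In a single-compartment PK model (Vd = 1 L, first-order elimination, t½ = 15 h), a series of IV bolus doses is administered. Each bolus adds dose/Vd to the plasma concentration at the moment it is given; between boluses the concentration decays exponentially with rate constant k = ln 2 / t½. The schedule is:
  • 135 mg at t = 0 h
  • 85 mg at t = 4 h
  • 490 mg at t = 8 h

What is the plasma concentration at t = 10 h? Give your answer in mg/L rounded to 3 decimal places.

596.207 mg/L

k = ln 2 / 15 = 0.04621 per h
Dose 1 (135 mg at t=0 h): 135·exp(−0.04621·10) = 85.045 mg/L
Dose 2 (85 mg at t=4 h): 85·exp(−0.04621·6) = 64.418 mg/L
Dose 3 (490 mg at t=8 h): 490·exp(−0.04621·2) = 446.744 mg/L
C(10) = 85.045 + 64.418 + 446.744 = 596.207 mg/L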